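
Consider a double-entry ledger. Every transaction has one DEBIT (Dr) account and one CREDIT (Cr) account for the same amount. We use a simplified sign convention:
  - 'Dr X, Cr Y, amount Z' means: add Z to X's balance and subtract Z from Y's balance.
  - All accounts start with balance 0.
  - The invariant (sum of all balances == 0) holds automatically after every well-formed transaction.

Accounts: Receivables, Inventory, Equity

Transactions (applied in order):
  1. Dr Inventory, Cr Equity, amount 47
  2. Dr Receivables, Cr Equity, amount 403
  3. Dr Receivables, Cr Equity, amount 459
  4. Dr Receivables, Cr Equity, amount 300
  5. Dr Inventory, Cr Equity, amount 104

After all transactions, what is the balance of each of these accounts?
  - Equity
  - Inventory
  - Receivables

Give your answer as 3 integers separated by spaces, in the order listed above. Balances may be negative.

After txn 1 (Dr Inventory, Cr Equity, amount 47): Equity=-47 Inventory=47
After txn 2 (Dr Receivables, Cr Equity, amount 403): Equity=-450 Inventory=47 Receivables=403
After txn 3 (Dr Receivables, Cr Equity, amount 459): Equity=-909 Inventory=47 Receivables=862
After txn 4 (Dr Receivables, Cr Equity, amount 300): Equity=-1209 Inventory=47 Receivables=1162
After txn 5 (Dr Inventory, Cr Equity, amount 104): Equity=-1313 Inventory=151 Receivables=1162

Answer: -1313 151 1162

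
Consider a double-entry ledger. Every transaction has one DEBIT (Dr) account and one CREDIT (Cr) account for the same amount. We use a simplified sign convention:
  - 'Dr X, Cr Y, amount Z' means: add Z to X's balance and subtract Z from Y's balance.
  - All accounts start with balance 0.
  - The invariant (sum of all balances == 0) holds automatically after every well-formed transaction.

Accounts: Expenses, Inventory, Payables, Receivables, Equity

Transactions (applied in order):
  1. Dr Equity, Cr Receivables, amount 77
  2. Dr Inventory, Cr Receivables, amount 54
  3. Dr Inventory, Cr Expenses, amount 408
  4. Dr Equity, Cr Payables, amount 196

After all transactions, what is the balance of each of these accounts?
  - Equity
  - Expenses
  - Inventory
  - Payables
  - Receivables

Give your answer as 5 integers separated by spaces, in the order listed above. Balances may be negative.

Answer: 273 -408 462 -196 -131

Derivation:
After txn 1 (Dr Equity, Cr Receivables, amount 77): Equity=77 Receivables=-77
After txn 2 (Dr Inventory, Cr Receivables, amount 54): Equity=77 Inventory=54 Receivables=-131
After txn 3 (Dr Inventory, Cr Expenses, amount 408): Equity=77 Expenses=-408 Inventory=462 Receivables=-131
After txn 4 (Dr Equity, Cr Payables, amount 196): Equity=273 Expenses=-408 Inventory=462 Payables=-196 Receivables=-131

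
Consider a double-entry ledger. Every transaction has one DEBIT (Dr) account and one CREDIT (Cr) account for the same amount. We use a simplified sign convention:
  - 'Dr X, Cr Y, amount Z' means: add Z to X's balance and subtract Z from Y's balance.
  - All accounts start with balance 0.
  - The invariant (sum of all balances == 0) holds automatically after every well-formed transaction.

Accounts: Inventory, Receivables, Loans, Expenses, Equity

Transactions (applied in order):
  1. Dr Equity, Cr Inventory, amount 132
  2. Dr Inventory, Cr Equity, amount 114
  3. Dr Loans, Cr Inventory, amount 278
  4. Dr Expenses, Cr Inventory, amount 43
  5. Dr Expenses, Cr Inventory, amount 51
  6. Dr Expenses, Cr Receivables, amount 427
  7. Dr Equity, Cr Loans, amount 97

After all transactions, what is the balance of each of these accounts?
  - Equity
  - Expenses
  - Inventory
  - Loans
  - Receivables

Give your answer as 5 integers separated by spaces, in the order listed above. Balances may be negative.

Answer: 115 521 -390 181 -427

Derivation:
After txn 1 (Dr Equity, Cr Inventory, amount 132): Equity=132 Inventory=-132
After txn 2 (Dr Inventory, Cr Equity, amount 114): Equity=18 Inventory=-18
After txn 3 (Dr Loans, Cr Inventory, amount 278): Equity=18 Inventory=-296 Loans=278
After txn 4 (Dr Expenses, Cr Inventory, amount 43): Equity=18 Expenses=43 Inventory=-339 Loans=278
After txn 5 (Dr Expenses, Cr Inventory, amount 51): Equity=18 Expenses=94 Inventory=-390 Loans=278
After txn 6 (Dr Expenses, Cr Receivables, amount 427): Equity=18 Expenses=521 Inventory=-390 Loans=278 Receivables=-427
After txn 7 (Dr Equity, Cr Loans, amount 97): Equity=115 Expenses=521 Inventory=-390 Loans=181 Receivables=-427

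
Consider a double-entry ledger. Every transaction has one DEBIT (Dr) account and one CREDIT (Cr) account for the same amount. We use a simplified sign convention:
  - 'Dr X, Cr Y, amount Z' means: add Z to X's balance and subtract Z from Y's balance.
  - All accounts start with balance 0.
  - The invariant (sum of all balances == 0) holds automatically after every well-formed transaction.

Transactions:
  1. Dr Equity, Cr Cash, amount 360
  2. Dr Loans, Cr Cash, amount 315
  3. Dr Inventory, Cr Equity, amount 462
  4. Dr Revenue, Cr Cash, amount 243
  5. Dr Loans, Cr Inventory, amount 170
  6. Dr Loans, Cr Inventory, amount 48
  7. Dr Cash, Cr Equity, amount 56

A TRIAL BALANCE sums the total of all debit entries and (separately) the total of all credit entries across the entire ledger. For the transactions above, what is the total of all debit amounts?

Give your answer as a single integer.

Txn 1: debit+=360
Txn 2: debit+=315
Txn 3: debit+=462
Txn 4: debit+=243
Txn 5: debit+=170
Txn 6: debit+=48
Txn 7: debit+=56
Total debits = 1654

Answer: 1654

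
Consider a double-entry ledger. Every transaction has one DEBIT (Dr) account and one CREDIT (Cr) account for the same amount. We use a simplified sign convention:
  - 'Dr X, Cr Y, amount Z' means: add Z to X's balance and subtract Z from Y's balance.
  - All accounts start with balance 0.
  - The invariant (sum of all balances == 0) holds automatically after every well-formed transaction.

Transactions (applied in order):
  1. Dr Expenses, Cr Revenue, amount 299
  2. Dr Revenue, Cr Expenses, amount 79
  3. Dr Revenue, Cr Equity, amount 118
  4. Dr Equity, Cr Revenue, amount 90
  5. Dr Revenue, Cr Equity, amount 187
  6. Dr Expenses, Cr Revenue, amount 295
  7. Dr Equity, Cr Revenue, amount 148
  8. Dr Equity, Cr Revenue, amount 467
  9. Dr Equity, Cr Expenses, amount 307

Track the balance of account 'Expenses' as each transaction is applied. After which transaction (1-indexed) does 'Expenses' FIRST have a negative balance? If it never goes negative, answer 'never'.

After txn 1: Expenses=299
After txn 2: Expenses=220
After txn 3: Expenses=220
After txn 4: Expenses=220
After txn 5: Expenses=220
After txn 6: Expenses=515
After txn 7: Expenses=515
After txn 8: Expenses=515
After txn 9: Expenses=208

Answer: never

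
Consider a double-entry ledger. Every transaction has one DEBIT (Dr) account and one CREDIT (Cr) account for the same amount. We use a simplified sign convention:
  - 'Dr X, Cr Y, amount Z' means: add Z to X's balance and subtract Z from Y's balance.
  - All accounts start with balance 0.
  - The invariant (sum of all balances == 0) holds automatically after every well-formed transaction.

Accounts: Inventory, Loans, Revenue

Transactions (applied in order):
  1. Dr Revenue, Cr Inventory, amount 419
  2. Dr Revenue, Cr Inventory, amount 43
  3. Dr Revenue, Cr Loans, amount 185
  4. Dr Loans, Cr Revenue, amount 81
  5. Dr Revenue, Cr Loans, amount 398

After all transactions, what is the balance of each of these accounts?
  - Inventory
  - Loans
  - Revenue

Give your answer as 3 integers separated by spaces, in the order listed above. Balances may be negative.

After txn 1 (Dr Revenue, Cr Inventory, amount 419): Inventory=-419 Revenue=419
After txn 2 (Dr Revenue, Cr Inventory, amount 43): Inventory=-462 Revenue=462
After txn 3 (Dr Revenue, Cr Loans, amount 185): Inventory=-462 Loans=-185 Revenue=647
After txn 4 (Dr Loans, Cr Revenue, amount 81): Inventory=-462 Loans=-104 Revenue=566
After txn 5 (Dr Revenue, Cr Loans, amount 398): Inventory=-462 Loans=-502 Revenue=964

Answer: -462 -502 964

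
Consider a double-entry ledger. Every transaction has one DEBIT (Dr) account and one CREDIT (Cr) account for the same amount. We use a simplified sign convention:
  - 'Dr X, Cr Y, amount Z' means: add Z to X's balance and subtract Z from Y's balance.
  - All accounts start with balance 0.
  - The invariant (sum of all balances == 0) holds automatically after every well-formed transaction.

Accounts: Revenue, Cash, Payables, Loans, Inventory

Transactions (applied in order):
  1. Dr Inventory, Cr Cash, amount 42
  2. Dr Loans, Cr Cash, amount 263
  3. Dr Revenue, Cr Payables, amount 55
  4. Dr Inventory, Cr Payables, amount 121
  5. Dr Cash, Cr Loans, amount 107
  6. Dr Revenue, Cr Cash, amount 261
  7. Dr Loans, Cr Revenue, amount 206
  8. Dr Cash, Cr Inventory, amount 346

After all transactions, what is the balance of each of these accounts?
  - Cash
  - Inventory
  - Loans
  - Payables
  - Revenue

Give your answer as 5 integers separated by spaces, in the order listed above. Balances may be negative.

After txn 1 (Dr Inventory, Cr Cash, amount 42): Cash=-42 Inventory=42
After txn 2 (Dr Loans, Cr Cash, amount 263): Cash=-305 Inventory=42 Loans=263
After txn 3 (Dr Revenue, Cr Payables, amount 55): Cash=-305 Inventory=42 Loans=263 Payables=-55 Revenue=55
After txn 4 (Dr Inventory, Cr Payables, amount 121): Cash=-305 Inventory=163 Loans=263 Payables=-176 Revenue=55
After txn 5 (Dr Cash, Cr Loans, amount 107): Cash=-198 Inventory=163 Loans=156 Payables=-176 Revenue=55
After txn 6 (Dr Revenue, Cr Cash, amount 261): Cash=-459 Inventory=163 Loans=156 Payables=-176 Revenue=316
After txn 7 (Dr Loans, Cr Revenue, amount 206): Cash=-459 Inventory=163 Loans=362 Payables=-176 Revenue=110
After txn 8 (Dr Cash, Cr Inventory, amount 346): Cash=-113 Inventory=-183 Loans=362 Payables=-176 Revenue=110

Answer: -113 -183 362 -176 110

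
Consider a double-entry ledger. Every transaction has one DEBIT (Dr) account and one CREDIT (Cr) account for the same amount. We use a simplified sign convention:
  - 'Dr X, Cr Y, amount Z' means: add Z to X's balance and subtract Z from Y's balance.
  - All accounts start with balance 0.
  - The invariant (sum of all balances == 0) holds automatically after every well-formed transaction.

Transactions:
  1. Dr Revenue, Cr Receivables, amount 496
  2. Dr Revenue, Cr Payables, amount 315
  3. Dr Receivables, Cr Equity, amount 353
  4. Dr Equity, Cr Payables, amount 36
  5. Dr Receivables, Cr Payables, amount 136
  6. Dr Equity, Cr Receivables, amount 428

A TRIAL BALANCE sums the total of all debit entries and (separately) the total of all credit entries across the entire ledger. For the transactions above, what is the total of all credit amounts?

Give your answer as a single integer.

Answer: 1764

Derivation:
Txn 1: credit+=496
Txn 2: credit+=315
Txn 3: credit+=353
Txn 4: credit+=36
Txn 5: credit+=136
Txn 6: credit+=428
Total credits = 1764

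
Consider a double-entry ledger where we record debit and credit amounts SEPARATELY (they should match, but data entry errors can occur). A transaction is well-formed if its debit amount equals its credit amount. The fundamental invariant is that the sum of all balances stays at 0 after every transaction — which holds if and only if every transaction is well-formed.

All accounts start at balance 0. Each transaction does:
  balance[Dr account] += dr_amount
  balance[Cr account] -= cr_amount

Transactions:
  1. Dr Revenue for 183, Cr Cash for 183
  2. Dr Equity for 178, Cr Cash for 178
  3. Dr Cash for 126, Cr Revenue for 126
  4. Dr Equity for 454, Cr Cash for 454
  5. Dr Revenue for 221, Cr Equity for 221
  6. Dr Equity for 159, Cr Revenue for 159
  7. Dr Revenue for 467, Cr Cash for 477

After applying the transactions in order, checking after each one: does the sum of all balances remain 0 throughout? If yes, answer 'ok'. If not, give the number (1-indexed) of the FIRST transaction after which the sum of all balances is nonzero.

Answer: 7

Derivation:
After txn 1: dr=183 cr=183 sum_balances=0
After txn 2: dr=178 cr=178 sum_balances=0
After txn 3: dr=126 cr=126 sum_balances=0
After txn 4: dr=454 cr=454 sum_balances=0
After txn 5: dr=221 cr=221 sum_balances=0
After txn 6: dr=159 cr=159 sum_balances=0
After txn 7: dr=467 cr=477 sum_balances=-10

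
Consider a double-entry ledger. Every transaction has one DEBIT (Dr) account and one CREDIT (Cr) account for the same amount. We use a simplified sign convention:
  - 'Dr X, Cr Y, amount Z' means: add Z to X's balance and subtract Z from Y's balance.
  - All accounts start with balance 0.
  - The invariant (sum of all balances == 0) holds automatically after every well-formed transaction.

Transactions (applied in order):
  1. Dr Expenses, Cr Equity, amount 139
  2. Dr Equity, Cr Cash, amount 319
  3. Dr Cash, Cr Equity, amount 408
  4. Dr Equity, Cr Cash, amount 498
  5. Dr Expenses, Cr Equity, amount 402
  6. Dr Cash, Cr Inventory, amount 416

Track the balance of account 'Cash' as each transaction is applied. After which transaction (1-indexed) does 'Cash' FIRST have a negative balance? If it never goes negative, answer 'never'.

Answer: 2

Derivation:
After txn 1: Cash=0
After txn 2: Cash=-319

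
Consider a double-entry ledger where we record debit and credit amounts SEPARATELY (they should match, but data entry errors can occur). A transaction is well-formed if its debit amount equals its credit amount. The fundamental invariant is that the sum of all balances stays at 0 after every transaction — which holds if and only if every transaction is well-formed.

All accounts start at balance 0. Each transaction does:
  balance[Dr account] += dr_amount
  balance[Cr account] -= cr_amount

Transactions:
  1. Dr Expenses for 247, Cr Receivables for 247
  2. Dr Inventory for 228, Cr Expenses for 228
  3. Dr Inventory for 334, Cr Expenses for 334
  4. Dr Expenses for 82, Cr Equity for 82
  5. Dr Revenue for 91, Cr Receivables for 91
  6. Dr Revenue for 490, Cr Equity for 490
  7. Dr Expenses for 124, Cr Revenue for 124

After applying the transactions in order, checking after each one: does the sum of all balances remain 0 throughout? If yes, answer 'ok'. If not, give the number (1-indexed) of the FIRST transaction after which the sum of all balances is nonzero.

After txn 1: dr=247 cr=247 sum_balances=0
After txn 2: dr=228 cr=228 sum_balances=0
After txn 3: dr=334 cr=334 sum_balances=0
After txn 4: dr=82 cr=82 sum_balances=0
After txn 5: dr=91 cr=91 sum_balances=0
After txn 6: dr=490 cr=490 sum_balances=0
After txn 7: dr=124 cr=124 sum_balances=0

Answer: ok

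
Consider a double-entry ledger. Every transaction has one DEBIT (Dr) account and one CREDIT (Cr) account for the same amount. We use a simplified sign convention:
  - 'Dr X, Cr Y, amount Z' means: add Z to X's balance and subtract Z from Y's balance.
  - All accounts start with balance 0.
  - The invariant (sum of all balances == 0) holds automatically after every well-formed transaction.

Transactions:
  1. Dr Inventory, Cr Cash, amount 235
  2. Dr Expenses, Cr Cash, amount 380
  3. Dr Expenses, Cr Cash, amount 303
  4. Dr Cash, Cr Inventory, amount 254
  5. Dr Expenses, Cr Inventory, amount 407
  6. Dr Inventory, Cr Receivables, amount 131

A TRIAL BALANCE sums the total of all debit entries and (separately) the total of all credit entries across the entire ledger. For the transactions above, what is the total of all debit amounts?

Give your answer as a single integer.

Answer: 1710

Derivation:
Txn 1: debit+=235
Txn 2: debit+=380
Txn 3: debit+=303
Txn 4: debit+=254
Txn 5: debit+=407
Txn 6: debit+=131
Total debits = 1710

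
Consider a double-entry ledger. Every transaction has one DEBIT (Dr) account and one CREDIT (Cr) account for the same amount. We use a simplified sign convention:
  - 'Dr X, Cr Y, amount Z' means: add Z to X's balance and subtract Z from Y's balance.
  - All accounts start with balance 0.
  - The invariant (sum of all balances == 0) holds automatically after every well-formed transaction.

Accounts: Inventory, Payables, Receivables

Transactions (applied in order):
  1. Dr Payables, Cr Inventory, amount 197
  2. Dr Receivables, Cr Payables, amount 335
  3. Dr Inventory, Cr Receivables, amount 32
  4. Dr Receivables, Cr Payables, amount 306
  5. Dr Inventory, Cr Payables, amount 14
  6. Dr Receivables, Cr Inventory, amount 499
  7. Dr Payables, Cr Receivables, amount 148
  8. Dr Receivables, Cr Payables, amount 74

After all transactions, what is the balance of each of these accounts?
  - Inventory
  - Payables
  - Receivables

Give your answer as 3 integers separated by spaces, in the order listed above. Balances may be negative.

After txn 1 (Dr Payables, Cr Inventory, amount 197): Inventory=-197 Payables=197
After txn 2 (Dr Receivables, Cr Payables, amount 335): Inventory=-197 Payables=-138 Receivables=335
After txn 3 (Dr Inventory, Cr Receivables, amount 32): Inventory=-165 Payables=-138 Receivables=303
After txn 4 (Dr Receivables, Cr Payables, amount 306): Inventory=-165 Payables=-444 Receivables=609
After txn 5 (Dr Inventory, Cr Payables, amount 14): Inventory=-151 Payables=-458 Receivables=609
After txn 6 (Dr Receivables, Cr Inventory, amount 499): Inventory=-650 Payables=-458 Receivables=1108
After txn 7 (Dr Payables, Cr Receivables, amount 148): Inventory=-650 Payables=-310 Receivables=960
After txn 8 (Dr Receivables, Cr Payables, amount 74): Inventory=-650 Payables=-384 Receivables=1034

Answer: -650 -384 1034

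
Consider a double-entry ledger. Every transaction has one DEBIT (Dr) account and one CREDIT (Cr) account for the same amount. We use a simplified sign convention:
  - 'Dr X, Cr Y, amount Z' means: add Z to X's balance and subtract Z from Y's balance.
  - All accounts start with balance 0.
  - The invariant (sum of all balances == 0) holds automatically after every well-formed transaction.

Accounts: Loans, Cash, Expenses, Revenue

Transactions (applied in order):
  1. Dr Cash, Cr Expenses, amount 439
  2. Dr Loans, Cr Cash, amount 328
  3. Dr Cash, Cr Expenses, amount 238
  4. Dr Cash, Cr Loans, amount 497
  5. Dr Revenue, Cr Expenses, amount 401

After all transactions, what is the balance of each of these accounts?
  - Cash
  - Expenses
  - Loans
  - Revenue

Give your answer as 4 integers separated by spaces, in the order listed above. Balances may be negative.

Answer: 846 -1078 -169 401

Derivation:
After txn 1 (Dr Cash, Cr Expenses, amount 439): Cash=439 Expenses=-439
After txn 2 (Dr Loans, Cr Cash, amount 328): Cash=111 Expenses=-439 Loans=328
After txn 3 (Dr Cash, Cr Expenses, amount 238): Cash=349 Expenses=-677 Loans=328
After txn 4 (Dr Cash, Cr Loans, amount 497): Cash=846 Expenses=-677 Loans=-169
After txn 5 (Dr Revenue, Cr Expenses, amount 401): Cash=846 Expenses=-1078 Loans=-169 Revenue=401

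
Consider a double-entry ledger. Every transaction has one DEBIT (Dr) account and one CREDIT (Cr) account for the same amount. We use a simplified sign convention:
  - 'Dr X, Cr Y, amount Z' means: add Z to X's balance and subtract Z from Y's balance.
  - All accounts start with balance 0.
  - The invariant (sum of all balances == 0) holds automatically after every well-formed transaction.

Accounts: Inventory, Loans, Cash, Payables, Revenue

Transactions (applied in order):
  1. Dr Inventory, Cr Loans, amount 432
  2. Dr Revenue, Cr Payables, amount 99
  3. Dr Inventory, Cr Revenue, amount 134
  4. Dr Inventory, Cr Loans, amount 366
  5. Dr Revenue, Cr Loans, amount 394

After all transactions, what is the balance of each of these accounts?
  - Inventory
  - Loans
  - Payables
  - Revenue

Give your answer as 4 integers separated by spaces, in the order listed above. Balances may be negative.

Answer: 932 -1192 -99 359

Derivation:
After txn 1 (Dr Inventory, Cr Loans, amount 432): Inventory=432 Loans=-432
After txn 2 (Dr Revenue, Cr Payables, amount 99): Inventory=432 Loans=-432 Payables=-99 Revenue=99
After txn 3 (Dr Inventory, Cr Revenue, amount 134): Inventory=566 Loans=-432 Payables=-99 Revenue=-35
After txn 4 (Dr Inventory, Cr Loans, amount 366): Inventory=932 Loans=-798 Payables=-99 Revenue=-35
After txn 5 (Dr Revenue, Cr Loans, amount 394): Inventory=932 Loans=-1192 Payables=-99 Revenue=359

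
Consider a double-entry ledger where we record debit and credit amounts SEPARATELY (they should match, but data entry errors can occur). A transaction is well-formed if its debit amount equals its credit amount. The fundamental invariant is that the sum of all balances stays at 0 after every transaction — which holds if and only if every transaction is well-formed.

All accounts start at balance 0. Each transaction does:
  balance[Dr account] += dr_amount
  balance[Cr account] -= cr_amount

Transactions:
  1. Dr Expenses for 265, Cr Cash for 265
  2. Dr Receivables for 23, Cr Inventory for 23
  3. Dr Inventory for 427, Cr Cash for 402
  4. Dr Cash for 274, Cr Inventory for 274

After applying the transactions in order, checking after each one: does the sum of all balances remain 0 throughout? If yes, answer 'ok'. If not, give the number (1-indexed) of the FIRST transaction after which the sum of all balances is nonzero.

Answer: 3

Derivation:
After txn 1: dr=265 cr=265 sum_balances=0
After txn 2: dr=23 cr=23 sum_balances=0
After txn 3: dr=427 cr=402 sum_balances=25
After txn 4: dr=274 cr=274 sum_balances=25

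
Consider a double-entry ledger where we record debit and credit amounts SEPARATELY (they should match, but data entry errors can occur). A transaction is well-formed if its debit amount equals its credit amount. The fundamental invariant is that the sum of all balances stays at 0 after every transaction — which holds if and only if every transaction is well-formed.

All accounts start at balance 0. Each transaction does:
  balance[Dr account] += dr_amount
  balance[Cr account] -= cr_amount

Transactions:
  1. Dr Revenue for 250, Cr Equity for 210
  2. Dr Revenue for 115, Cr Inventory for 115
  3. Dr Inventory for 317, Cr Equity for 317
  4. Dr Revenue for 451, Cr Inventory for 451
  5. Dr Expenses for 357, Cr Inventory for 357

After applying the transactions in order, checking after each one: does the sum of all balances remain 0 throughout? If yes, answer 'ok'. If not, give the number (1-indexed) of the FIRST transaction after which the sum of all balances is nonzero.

Answer: 1

Derivation:
After txn 1: dr=250 cr=210 sum_balances=40
After txn 2: dr=115 cr=115 sum_balances=40
After txn 3: dr=317 cr=317 sum_balances=40
After txn 4: dr=451 cr=451 sum_balances=40
After txn 5: dr=357 cr=357 sum_balances=40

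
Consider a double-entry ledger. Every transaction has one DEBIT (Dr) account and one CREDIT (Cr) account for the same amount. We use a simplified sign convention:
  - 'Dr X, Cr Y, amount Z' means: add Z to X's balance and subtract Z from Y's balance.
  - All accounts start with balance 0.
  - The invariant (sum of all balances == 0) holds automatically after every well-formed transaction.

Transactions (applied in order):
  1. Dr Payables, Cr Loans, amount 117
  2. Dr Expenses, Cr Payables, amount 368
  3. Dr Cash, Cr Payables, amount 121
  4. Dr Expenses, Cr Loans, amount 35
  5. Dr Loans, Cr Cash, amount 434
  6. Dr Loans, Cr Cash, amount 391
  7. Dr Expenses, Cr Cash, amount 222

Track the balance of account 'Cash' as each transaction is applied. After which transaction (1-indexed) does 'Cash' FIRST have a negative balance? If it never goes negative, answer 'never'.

After txn 1: Cash=0
After txn 2: Cash=0
After txn 3: Cash=121
After txn 4: Cash=121
After txn 5: Cash=-313

Answer: 5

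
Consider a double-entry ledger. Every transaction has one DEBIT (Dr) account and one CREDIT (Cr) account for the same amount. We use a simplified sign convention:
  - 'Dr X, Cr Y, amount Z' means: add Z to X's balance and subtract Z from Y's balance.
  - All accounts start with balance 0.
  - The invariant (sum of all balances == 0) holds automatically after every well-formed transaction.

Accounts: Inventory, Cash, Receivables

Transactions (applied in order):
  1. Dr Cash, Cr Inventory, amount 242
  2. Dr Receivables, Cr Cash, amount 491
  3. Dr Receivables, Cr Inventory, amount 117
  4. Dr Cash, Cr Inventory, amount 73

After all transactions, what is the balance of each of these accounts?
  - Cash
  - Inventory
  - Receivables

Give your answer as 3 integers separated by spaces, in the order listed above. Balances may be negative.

After txn 1 (Dr Cash, Cr Inventory, amount 242): Cash=242 Inventory=-242
After txn 2 (Dr Receivables, Cr Cash, amount 491): Cash=-249 Inventory=-242 Receivables=491
After txn 3 (Dr Receivables, Cr Inventory, amount 117): Cash=-249 Inventory=-359 Receivables=608
After txn 4 (Dr Cash, Cr Inventory, amount 73): Cash=-176 Inventory=-432 Receivables=608

Answer: -176 -432 608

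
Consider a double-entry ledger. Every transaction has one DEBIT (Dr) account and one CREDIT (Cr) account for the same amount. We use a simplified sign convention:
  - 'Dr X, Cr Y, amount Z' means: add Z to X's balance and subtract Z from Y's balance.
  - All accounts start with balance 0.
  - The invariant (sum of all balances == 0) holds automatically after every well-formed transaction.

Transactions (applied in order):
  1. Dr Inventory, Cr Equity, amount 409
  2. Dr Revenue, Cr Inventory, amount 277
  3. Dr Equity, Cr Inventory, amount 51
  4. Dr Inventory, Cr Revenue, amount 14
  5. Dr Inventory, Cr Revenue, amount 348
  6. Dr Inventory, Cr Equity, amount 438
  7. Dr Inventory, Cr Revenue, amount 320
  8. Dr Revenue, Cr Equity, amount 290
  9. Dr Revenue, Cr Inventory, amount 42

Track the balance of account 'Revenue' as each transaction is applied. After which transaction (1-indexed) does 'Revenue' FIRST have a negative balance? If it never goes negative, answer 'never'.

After txn 1: Revenue=0
After txn 2: Revenue=277
After txn 3: Revenue=277
After txn 4: Revenue=263
After txn 5: Revenue=-85

Answer: 5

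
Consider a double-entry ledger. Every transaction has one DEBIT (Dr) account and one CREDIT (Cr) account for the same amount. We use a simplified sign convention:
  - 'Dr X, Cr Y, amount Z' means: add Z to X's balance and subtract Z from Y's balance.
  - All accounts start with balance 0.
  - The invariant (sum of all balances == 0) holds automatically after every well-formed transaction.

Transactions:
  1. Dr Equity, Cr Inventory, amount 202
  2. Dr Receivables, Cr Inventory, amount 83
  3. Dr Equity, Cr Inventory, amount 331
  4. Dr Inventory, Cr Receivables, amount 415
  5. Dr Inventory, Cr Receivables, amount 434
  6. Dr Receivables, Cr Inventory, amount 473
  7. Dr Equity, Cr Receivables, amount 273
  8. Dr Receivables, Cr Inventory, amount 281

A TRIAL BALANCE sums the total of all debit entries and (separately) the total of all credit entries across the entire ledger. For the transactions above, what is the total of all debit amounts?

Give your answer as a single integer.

Txn 1: debit+=202
Txn 2: debit+=83
Txn 3: debit+=331
Txn 4: debit+=415
Txn 5: debit+=434
Txn 6: debit+=473
Txn 7: debit+=273
Txn 8: debit+=281
Total debits = 2492

Answer: 2492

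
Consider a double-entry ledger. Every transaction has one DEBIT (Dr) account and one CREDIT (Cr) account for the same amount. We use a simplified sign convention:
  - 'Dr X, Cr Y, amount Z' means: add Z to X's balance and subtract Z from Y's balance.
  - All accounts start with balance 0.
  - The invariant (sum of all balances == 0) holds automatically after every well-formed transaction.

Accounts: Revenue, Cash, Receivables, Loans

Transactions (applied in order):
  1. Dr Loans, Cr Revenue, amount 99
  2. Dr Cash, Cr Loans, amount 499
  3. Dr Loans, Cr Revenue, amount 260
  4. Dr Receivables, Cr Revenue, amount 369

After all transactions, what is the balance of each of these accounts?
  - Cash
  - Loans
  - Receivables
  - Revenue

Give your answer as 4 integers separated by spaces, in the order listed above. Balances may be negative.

After txn 1 (Dr Loans, Cr Revenue, amount 99): Loans=99 Revenue=-99
After txn 2 (Dr Cash, Cr Loans, amount 499): Cash=499 Loans=-400 Revenue=-99
After txn 3 (Dr Loans, Cr Revenue, amount 260): Cash=499 Loans=-140 Revenue=-359
After txn 4 (Dr Receivables, Cr Revenue, amount 369): Cash=499 Loans=-140 Receivables=369 Revenue=-728

Answer: 499 -140 369 -728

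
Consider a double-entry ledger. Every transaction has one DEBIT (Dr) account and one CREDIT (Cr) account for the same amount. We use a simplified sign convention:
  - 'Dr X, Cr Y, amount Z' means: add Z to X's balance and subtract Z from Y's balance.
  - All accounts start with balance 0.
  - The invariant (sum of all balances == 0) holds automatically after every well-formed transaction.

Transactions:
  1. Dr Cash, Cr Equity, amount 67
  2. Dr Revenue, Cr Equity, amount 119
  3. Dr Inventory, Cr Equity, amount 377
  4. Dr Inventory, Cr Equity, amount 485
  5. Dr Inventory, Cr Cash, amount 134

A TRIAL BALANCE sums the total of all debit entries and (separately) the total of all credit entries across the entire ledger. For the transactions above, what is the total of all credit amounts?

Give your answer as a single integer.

Txn 1: credit+=67
Txn 2: credit+=119
Txn 3: credit+=377
Txn 4: credit+=485
Txn 5: credit+=134
Total credits = 1182

Answer: 1182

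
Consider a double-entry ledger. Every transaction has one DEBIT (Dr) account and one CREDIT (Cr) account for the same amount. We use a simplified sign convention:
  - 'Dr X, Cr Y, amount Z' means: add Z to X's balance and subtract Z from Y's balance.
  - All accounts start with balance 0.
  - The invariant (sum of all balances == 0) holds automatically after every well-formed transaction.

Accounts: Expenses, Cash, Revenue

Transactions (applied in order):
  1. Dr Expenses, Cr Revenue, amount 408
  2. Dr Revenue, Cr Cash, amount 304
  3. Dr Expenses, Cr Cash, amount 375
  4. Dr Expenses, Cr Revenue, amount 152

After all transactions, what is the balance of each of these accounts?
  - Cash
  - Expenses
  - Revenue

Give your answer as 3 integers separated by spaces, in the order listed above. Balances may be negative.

Answer: -679 935 -256

Derivation:
After txn 1 (Dr Expenses, Cr Revenue, amount 408): Expenses=408 Revenue=-408
After txn 2 (Dr Revenue, Cr Cash, amount 304): Cash=-304 Expenses=408 Revenue=-104
After txn 3 (Dr Expenses, Cr Cash, amount 375): Cash=-679 Expenses=783 Revenue=-104
After txn 4 (Dr Expenses, Cr Revenue, amount 152): Cash=-679 Expenses=935 Revenue=-256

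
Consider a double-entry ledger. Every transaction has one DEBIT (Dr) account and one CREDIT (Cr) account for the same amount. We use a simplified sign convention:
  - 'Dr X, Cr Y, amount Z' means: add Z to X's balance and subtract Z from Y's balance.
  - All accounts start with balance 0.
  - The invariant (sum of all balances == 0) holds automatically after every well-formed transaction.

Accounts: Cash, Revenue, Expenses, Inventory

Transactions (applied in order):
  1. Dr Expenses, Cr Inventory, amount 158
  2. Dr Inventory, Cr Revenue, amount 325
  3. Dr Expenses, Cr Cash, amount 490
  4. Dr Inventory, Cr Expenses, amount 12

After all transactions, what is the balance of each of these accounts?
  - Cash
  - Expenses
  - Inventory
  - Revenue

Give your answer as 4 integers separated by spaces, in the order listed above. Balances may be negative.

Answer: -490 636 179 -325

Derivation:
After txn 1 (Dr Expenses, Cr Inventory, amount 158): Expenses=158 Inventory=-158
After txn 2 (Dr Inventory, Cr Revenue, amount 325): Expenses=158 Inventory=167 Revenue=-325
After txn 3 (Dr Expenses, Cr Cash, amount 490): Cash=-490 Expenses=648 Inventory=167 Revenue=-325
After txn 4 (Dr Inventory, Cr Expenses, amount 12): Cash=-490 Expenses=636 Inventory=179 Revenue=-325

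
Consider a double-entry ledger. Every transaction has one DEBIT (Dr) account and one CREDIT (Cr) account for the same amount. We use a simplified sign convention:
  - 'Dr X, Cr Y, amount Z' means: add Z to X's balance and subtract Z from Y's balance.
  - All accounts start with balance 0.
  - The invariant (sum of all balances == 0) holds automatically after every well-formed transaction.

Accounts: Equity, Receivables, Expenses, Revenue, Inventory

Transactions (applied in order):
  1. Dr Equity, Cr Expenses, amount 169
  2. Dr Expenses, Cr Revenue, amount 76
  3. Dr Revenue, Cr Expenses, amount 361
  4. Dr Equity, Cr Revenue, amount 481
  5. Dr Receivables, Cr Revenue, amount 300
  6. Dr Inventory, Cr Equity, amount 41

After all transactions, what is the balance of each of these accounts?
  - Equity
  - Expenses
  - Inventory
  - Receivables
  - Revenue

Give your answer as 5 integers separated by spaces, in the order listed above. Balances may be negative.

After txn 1 (Dr Equity, Cr Expenses, amount 169): Equity=169 Expenses=-169
After txn 2 (Dr Expenses, Cr Revenue, amount 76): Equity=169 Expenses=-93 Revenue=-76
After txn 3 (Dr Revenue, Cr Expenses, amount 361): Equity=169 Expenses=-454 Revenue=285
After txn 4 (Dr Equity, Cr Revenue, amount 481): Equity=650 Expenses=-454 Revenue=-196
After txn 5 (Dr Receivables, Cr Revenue, amount 300): Equity=650 Expenses=-454 Receivables=300 Revenue=-496
After txn 6 (Dr Inventory, Cr Equity, amount 41): Equity=609 Expenses=-454 Inventory=41 Receivables=300 Revenue=-496

Answer: 609 -454 41 300 -496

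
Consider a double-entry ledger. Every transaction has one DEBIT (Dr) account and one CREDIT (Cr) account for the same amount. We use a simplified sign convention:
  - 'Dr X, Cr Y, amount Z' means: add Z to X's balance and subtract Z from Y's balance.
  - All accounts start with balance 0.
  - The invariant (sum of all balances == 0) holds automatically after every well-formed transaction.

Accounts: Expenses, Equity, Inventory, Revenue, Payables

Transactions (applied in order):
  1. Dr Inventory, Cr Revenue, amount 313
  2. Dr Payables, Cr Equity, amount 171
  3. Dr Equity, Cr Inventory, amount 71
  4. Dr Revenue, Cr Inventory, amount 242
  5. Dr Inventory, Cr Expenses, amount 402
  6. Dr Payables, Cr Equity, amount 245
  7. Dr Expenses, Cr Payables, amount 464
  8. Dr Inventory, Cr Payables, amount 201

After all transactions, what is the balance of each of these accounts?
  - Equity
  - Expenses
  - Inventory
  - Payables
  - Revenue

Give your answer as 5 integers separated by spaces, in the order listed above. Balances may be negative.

After txn 1 (Dr Inventory, Cr Revenue, amount 313): Inventory=313 Revenue=-313
After txn 2 (Dr Payables, Cr Equity, amount 171): Equity=-171 Inventory=313 Payables=171 Revenue=-313
After txn 3 (Dr Equity, Cr Inventory, amount 71): Equity=-100 Inventory=242 Payables=171 Revenue=-313
After txn 4 (Dr Revenue, Cr Inventory, amount 242): Equity=-100 Inventory=0 Payables=171 Revenue=-71
After txn 5 (Dr Inventory, Cr Expenses, amount 402): Equity=-100 Expenses=-402 Inventory=402 Payables=171 Revenue=-71
After txn 6 (Dr Payables, Cr Equity, amount 245): Equity=-345 Expenses=-402 Inventory=402 Payables=416 Revenue=-71
After txn 7 (Dr Expenses, Cr Payables, amount 464): Equity=-345 Expenses=62 Inventory=402 Payables=-48 Revenue=-71
After txn 8 (Dr Inventory, Cr Payables, amount 201): Equity=-345 Expenses=62 Inventory=603 Payables=-249 Revenue=-71

Answer: -345 62 603 -249 -71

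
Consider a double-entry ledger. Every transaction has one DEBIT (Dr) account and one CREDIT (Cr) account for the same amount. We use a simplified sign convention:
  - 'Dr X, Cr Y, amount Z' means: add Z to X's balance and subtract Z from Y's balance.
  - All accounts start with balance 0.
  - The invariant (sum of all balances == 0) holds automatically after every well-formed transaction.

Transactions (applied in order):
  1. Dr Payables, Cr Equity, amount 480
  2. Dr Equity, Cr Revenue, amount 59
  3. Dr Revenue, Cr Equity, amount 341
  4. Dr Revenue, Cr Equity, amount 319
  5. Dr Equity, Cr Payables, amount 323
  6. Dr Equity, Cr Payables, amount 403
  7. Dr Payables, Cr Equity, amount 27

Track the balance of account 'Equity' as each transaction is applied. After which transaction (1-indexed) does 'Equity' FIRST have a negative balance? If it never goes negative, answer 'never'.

After txn 1: Equity=-480

Answer: 1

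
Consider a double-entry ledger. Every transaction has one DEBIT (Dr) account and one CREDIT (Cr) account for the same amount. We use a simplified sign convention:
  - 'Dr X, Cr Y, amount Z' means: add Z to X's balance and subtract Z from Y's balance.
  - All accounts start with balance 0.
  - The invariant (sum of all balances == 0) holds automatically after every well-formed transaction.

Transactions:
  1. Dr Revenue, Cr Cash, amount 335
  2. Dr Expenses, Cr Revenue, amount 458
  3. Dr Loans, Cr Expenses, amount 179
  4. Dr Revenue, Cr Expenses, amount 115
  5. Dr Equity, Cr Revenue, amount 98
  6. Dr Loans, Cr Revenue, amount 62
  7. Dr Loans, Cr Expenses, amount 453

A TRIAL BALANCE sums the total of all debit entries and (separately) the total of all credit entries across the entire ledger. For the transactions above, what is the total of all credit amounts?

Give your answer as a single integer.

Answer: 1700

Derivation:
Txn 1: credit+=335
Txn 2: credit+=458
Txn 3: credit+=179
Txn 4: credit+=115
Txn 5: credit+=98
Txn 6: credit+=62
Txn 7: credit+=453
Total credits = 1700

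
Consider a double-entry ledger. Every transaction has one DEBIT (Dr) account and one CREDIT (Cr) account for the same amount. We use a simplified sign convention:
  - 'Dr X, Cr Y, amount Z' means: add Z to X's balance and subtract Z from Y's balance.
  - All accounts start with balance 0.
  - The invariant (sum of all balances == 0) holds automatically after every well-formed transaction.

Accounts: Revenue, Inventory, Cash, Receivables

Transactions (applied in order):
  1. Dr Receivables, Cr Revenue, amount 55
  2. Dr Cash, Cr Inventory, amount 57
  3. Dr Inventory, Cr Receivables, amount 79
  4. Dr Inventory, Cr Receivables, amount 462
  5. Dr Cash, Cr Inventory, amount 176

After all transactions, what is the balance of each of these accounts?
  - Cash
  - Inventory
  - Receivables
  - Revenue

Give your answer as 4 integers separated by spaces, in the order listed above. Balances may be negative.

After txn 1 (Dr Receivables, Cr Revenue, amount 55): Receivables=55 Revenue=-55
After txn 2 (Dr Cash, Cr Inventory, amount 57): Cash=57 Inventory=-57 Receivables=55 Revenue=-55
After txn 3 (Dr Inventory, Cr Receivables, amount 79): Cash=57 Inventory=22 Receivables=-24 Revenue=-55
After txn 4 (Dr Inventory, Cr Receivables, amount 462): Cash=57 Inventory=484 Receivables=-486 Revenue=-55
After txn 5 (Dr Cash, Cr Inventory, amount 176): Cash=233 Inventory=308 Receivables=-486 Revenue=-55

Answer: 233 308 -486 -55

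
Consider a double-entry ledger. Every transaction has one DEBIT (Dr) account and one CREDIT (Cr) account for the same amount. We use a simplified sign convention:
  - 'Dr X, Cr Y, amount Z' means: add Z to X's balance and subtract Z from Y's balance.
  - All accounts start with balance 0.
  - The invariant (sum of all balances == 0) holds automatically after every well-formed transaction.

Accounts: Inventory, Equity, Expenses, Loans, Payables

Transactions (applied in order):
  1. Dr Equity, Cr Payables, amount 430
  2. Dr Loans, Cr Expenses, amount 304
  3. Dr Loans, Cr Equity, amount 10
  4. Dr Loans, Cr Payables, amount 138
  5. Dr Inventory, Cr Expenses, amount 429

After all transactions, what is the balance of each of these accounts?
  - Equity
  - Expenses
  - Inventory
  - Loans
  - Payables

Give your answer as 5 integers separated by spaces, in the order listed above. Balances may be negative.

Answer: 420 -733 429 452 -568

Derivation:
After txn 1 (Dr Equity, Cr Payables, amount 430): Equity=430 Payables=-430
After txn 2 (Dr Loans, Cr Expenses, amount 304): Equity=430 Expenses=-304 Loans=304 Payables=-430
After txn 3 (Dr Loans, Cr Equity, amount 10): Equity=420 Expenses=-304 Loans=314 Payables=-430
After txn 4 (Dr Loans, Cr Payables, amount 138): Equity=420 Expenses=-304 Loans=452 Payables=-568
After txn 5 (Dr Inventory, Cr Expenses, amount 429): Equity=420 Expenses=-733 Inventory=429 Loans=452 Payables=-568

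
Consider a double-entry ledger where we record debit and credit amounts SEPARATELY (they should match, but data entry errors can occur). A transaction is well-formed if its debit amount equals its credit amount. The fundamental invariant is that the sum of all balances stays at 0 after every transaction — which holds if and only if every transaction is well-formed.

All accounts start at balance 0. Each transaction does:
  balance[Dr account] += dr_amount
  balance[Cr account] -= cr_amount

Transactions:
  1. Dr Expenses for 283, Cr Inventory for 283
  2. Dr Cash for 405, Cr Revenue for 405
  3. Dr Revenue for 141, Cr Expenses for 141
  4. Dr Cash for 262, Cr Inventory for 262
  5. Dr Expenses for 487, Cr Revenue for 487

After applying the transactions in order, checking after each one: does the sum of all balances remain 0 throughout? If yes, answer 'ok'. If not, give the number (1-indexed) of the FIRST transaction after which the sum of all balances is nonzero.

Answer: ok

Derivation:
After txn 1: dr=283 cr=283 sum_balances=0
After txn 2: dr=405 cr=405 sum_balances=0
After txn 3: dr=141 cr=141 sum_balances=0
After txn 4: dr=262 cr=262 sum_balances=0
After txn 5: dr=487 cr=487 sum_balances=0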